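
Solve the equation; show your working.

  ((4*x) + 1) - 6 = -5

Step 1. [((4*x) + 1) - 6 = -5] peel the -6: add 6 from each side ⇒ sub: (4*x) + 1 = 1.
Step 2. [(4*x) + 1 = 1] the outer +1 inverts by subtracting 1. So sub: 4*x = 0.
Step 3. [4*x = 0] 4 out front; divide by 4, so div: x = 0.

Answer: x ∈ {0}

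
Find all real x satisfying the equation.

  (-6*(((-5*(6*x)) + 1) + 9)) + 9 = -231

Step 1. [(-6*(((-5*(6*x)) + 1) + 9)) + 9 = -231] the outer +9 inverts by subtracting 9 ⇒ sub: -6*(((-5*(6*x)) + 1) + 9) = -240.
Step 2. [-6*(((-5*(6*x)) + 1) + 9) = -240] leading coefficient -6: divide by -6. So div: ((-5*(6*x)) + 1) + 9 = 40.
Step 3. [((-5*(6*x)) + 1) + 9 = 40] subtract 9: x sits inside (… + 9). So sub: (-5*(6*x)) + 1 = 31.
Step 4. [(-5*(6*x)) + 1 = 31] subtract 1: x sits inside (… + 1), so sub: -5*(6*x) = 30.
Step 5. [-5*(6*x) = 30] -5 out front; divide by -5 ⇒ div: 6*x = -6.
Step 6. [6*x = -6] 6 out front; divide by 6, so div: x = -1.

Answer: x ∈ {-1}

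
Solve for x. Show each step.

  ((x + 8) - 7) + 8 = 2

Step 1. [((x + 8) - 7) + 8 = 2] subtract 8: x sits inside (… + 8). So sub: (x + 8) - 7 = -6.
Step 2. [(x + 8) - 7 = -6] 7 comes off first (add 7) ⇒ sub: x + 8 = 1.
Step 3. [x + 8 = 1] subtract 8: x sits inside (… + 8), so sub: x = -7.

Answer: x ∈ {-7}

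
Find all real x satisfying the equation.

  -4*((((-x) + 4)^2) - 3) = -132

Step 1. [-4*((((-x) + 4)^2) - 3) = -132] leading coefficient -4: divide by -4, so div: (((-x) + 4)^2) - 3 = 33.
Step 2. [(((-x) + 4)^2) - 3 = 33] -3 is outermost — add 3 both sides ⇒ sub: ((-x) + 4)^2 = 36.
Step 3. [((-x) + 4)^2 = 36] 36 ≥ 0, LHS is (·)² — take ±√ ⇒ sqrt: (-x) + 4 = 6 or -6.
Step 4. [(-x) + 4 = 6 or -6] 4 comes off first (subtract 4), so sub: -x = 2 or -10.
Step 5. [-x = 2 or -10] leading − — multiply by −1 ⇒ neg: x = -2 or 10.

Answer: x ∈ {-2, 10}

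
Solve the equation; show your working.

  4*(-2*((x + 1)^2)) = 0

Step 1. [4*(-2*((x + 1)^2)) = 0] 4·(inner) — divide through by 4. So div: -2*((x + 1)^2) = 0.
Step 2. [-2*((x + 1)^2) = 0] leading coefficient -2: divide by -2 ⇒ div: (x + 1)^2 = 0.
Step 3. [(x + 1)^2 = 0] √ both sides: 0 ≥ 0 gives two branches. So sqrt: x + 1 = 0.
Step 4. [x + 1 = 0] peel the +1: subtract 1 from each side, so sub: x = -1.

Answer: x ∈ {-1}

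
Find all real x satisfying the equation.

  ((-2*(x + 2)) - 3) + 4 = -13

Step 1. [((-2*(x + 2)) - 3) + 4 = -13] the outer +4 inverts by subtracting 4, so sub: (-2*(x + 2)) - 3 = -17.
Step 2. [(-2*(x + 2)) - 3 = -17] -3 is outermost — add 3 both sides. So sub: -2*(x + 2) = -14.
Step 3. [-2*(x + 2) = -14] leading coefficient -2: divide by -2. So div: x + 2 = 7.
Step 4. [x + 2 = 7] the outer +2 inverts by subtracting 2. So sub: x = 5.

Answer: x ∈ {5}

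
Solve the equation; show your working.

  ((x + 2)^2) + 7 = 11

Step 1. [((x + 2)^2) + 7 = 11] 7 comes off first (subtract 7). So sub: (x + 2)^2 = 4.
Step 2. [(x + 2)^2 = 4] √ both sides: 4 ≥ 0 gives two branches. So sqrt: x + 2 = 2 or -2.
Step 3. [x + 2 = 2 or -2] 2 comes off first (subtract 2). So sub: x = 0 or -4.

Answer: x ∈ {-4, 0}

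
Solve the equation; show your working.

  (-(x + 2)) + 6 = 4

Step 1. [(-(x + 2)) + 6 = 4] 6 comes off first (subtract 6), so sub: -(x + 2) = -2.
Step 2. [-(x + 2) = -2] LHS negated; negate both sides, so neg: x + 2 = 2.
Step 3. [x + 2 = 2] +2 is outermost — subtract 2 both sides. So sub: x = 0.

Answer: x ∈ {0}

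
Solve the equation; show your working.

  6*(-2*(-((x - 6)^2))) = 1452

Step 1. [6*(-2*(-((x - 6)^2))) = 1452] divide by the outer 6 ⇒ div: -2*(-((x - 6)^2)) = 242.
Step 2. [-2*(-((x - 6)^2)) = 242] -2 out front; divide by -2 ⇒ div: -((x - 6)^2) = -121.
Step 3. [-((x - 6)^2) = -121] leading − — multiply by −1, so neg: (x - 6)^2 = 121.
Step 4. [(x - 6)^2 = 121] LHS squared, RHS 121 ≥ 0: apply √ (±). So sqrt: x - 6 = 11 or -11.
Step 5. [x - 6 = 11 or -11] add 6: x sits inside (… - 6) ⇒ sub: x = 17 or -5.

Answer: x ∈ {-5, 17}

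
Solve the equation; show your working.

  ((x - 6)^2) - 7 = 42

Step 1. [((x - 6)^2) - 7 = 42] peel the -7: add 7 from each side. So sub: (x - 6)^2 = 49.
Step 2. [(x - 6)^2 = 49] 49 ≥ 0, LHS is (·)² — take ±√. So sqrt: x - 6 = 7 or -7.
Step 3. [x - 6 = 7 or -7] -6 is outermost — add 6 both sides. So sub: x = 13 or -1.

Answer: x ∈ {-1, 13}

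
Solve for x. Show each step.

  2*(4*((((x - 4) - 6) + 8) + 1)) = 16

Step 1. [2*(4*((((x - 4) - 6) + 8) + 1)) = 16] divide by the outer 2, so div: 4*((((x - 4) - 6) + 8) + 1) = 8.
Step 2. [4*((((x - 4) - 6) + 8) + 1) = 8] LHS = 4·(…); ÷4 both sides. So div: (((x - 4) - 6) + 8) + 1 = 2.
Step 3. [(((x - 4) - 6) + 8) + 1 = 2] subtract 1: x sits inside (… + 1). So sub: ((x - 4) - 6) + 8 = 1.
Step 4. [((x - 4) - 6) + 8 = 1] 8 comes off first (subtract 8) ⇒ sub: (x - 4) - 6 = -7.
Step 5. [(x - 4) - 6 = -7] 6 comes off first (add 6). So sub: x - 4 = -1.
Step 6. [x - 4 = -1] peel the -4: add 4 from each side. So sub: x = 3.

Answer: x ∈ {3}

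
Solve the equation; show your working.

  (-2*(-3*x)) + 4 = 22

Step 1. [(-2*(-3*x)) + 4 = 22] -2 divides every term; factor it out ⇒ factor: (-3*x) - 2 = -11.
Step 2. [(-3*x) - 2 = -11] add 2: x sits inside (… - 2) ⇒ sub: -3*x = -9.
Step 3. [-3*x = -9] divide by the outer -3 ⇒ div: x = 3.

Answer: x ∈ {3}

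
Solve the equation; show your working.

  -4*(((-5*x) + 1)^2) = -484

Step 1. [-4*(((-5*x) + 1)^2) = -484] -4·(inner) — divide through by -4, so div: ((-5*x) + 1)^2 = 121.
Step 2. [((-5*x) + 1)^2 = 121] √ both sides: 121 ≥ 0 gives two branches, so sqrt: (-5*x) + 1 = 11 or -11.
Step 3. [(-5*x) + 1 = 11 or -11] subtract 1: x sits inside (… + 1) ⇒ sub: -5*x = 10 or -12.
Step 4. [-5*x = 10 or -12] LHS = -5·(…); ÷-5 both sides, so div: x = -2 or 12/5.

Answer: x ∈ {-2, 12/5}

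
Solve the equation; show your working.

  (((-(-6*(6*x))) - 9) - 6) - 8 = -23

Step 1. [(((-(-6*(6*x))) - 9) - 6) - 8 = -23] 8 comes off first (add 8), so sub: ((-(-6*(6*x))) - 9) - 6 = -15.
Step 2. [((-(-6*(6*x))) - 9) - 6 = -15] -6 is outermost — add 6 both sides ⇒ sub: (-(-6*(6*x))) - 9 = -9.
Step 3. [(-(-6*(6*x))) - 9 = -9] the outer -9 inverts by adding 9, so sub: -(-6*(6*x)) = 0.
Step 4. [-(-6*(6*x)) = 0] flip signs both sides ⇒ neg: -6*(6*x) = 0.
Step 5. [-6*(6*x) = 0] -6·(inner) — divide through by -6 ⇒ div: 6*x = 0.
Step 6. [6*x = 0] divide by the outer 6 ⇒ div: x = 0.

Answer: x ∈ {0}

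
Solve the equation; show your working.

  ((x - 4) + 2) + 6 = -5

Step 1. [((x - 4) + 2) + 6 = -5] subtract 6: x sits inside (… + 6). So sub: (x - 4) + 2 = -11.
Step 2. [(x - 4) + 2 = -11] +2 is outermost — subtract 2 both sides. So sub: x - 4 = -13.
Step 3. [x - 4 = -13] peel the -4: add 4 from each side ⇒ sub: x = -9.

Answer: x ∈ {-9}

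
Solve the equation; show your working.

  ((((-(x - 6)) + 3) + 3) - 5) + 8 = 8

Step 1. [((((-(x - 6)) + 3) + 3) - 5) + 8 = 8] peel the +8: subtract 8 from each side, so sub: (((-(x - 6)) + 3) + 3) - 5 = 0.
Step 2. [(((-(x - 6)) + 3) + 3) - 5 = 0] -5 is outermost — add 5 both sides ⇒ sub: ((-(x - 6)) + 3) + 3 = 5.
Step 3. [((-(x - 6)) + 3) + 3 = 5] +3 is outermost — subtract 3 both sides, so sub: (-(x - 6)) + 3 = 2.
Step 4. [(-(x - 6)) + 3 = 2] +3 is outermost — subtract 3 both sides, so sub: -(x - 6) = -1.
Step 5. [-(x - 6) = -1] LHS negated; negate both sides. So neg: x - 6 = 1.
Step 6. [x - 6 = 1] add 6: x sits inside (… - 6), so sub: x = 7.

Answer: x ∈ {7}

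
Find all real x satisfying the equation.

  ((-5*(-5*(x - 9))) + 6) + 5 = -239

Step 1. [((-5*(-5*(x - 9))) + 6) + 5 = -239] 5 comes off first (subtract 5), so sub: (-5*(-5*(x - 9))) + 6 = -244.
Step 2. [(-5*(-5*(x - 9))) + 6 = -244] +6 is outermost — subtract 6 both sides ⇒ sub: -5*(-5*(x - 9)) = -250.
Step 3. [-5*(-5*(x - 9)) = -250] divide by the outer -5 ⇒ div: -5*(x - 9) = 50.
Step 4. [-5*(x - 9) = 50] -5 out front; divide by -5. So div: x - 9 = -10.
Step 5. [x - 9 = -10] peel the -9: add 9 from each side. So sub: x = -1.

Answer: x ∈ {-1}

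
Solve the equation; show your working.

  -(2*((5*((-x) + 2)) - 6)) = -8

Step 1. [-(2*((5*((-x) + 2)) - 6)) = -8] leading − — multiply by −1 ⇒ neg: 2*((5*((-x) + 2)) - 6) = 8.
Step 2. [2*((5*((-x) + 2)) - 6) = 8] leading coefficient 2: divide by 2, so div: (5*((-x) + 2)) - 6 = 4.
Step 3. [(5*((-x) + 2)) - 6 = 4] -6 is outermost — add 6 both sides ⇒ sub: 5*((-x) + 2) = 10.
Step 4. [5*((-x) + 2) = 10] 5·(inner) — divide through by 5 ⇒ div: (-x) + 2 = 2.
Step 5. [(-x) + 2 = 2] subtract 2: x sits inside (… + 2), so sub: -x = 0.
Step 6. [-x = 0] leading − — multiply by −1 ⇒ neg: x = 0.

Answer: x ∈ {0}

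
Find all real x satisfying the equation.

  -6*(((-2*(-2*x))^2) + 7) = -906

Step 1. [-6*(((-2*(-2*x))^2) + 7) = -906] divide by the outer -6. So div: ((-2*(-2*x))^2) + 7 = 151.
Step 2. [((-2*(-2*x))^2) + 7 = 151] the outer +7 inverts by subtracting 7, so sub: (-2*(-2*x))^2 = 144.
Step 3. [(-2*(-2*x))^2 = 144] LHS squared, RHS 144 ≥ 0: apply √ (±) ⇒ sqrt: -2*(-2*x) = 12 or -12.
Step 4. [-2*(-2*x) = 12 or -12] -2 out front; divide by -2. So div: -2*x = -6 or 6.
Step 5. [-2*x = -6 or 6] divide by the outer -2, so div: x = 3 or -3.

Answer: x ∈ {-3, 3}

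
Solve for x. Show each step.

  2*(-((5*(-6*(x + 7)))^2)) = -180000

Step 1. [2*(-((5*(-6*(x + 7)))^2)) = -180000] 2 out front; divide by 2 ⇒ div: -((5*(-6*(x + 7)))^2) = -90000.
Step 2. [-((5*(-6*(x + 7)))^2) = -90000] LHS negated; negate both sides. So neg: (5*(-6*(x + 7)))^2 = 90000.
Step 3. [(5*(-6*(x + 7)))^2 = 90000] √ both sides: 90000 ≥ 0 gives two branches, so sqrt: 5*(-6*(x + 7)) = 300 or -300.
Step 4. [5*(-6*(x + 7)) = 300 or -300] 5·(inner) — divide through by 5, so div: -6*(x + 7) = 60 or -60.
Step 5. [-6*(x + 7) = 60 or -60] divide by the outer -6. So div: x + 7 = -10 or 10.
Step 6. [x + 7 = -10 or 10] the outer +7 inverts by subtracting 7. So sub: x = -17 or 3.

Answer: x ∈ {-17, 3}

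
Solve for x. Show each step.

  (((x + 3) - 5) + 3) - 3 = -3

Step 1. [(((x + 3) - 5) + 3) - 3 = -3] add 3: x sits inside (… - 3), so sub: ((x + 3) - 5) + 3 = 0.
Step 2. [((x + 3) - 5) + 3 = 0] 3 comes off first (subtract 3). So sub: (x + 3) - 5 = -3.
Step 3. [(x + 3) - 5 = -3] peel the -5: add 5 from each side ⇒ sub: x + 3 = 2.
Step 4. [x + 3 = 2] 3 comes off first (subtract 3) ⇒ sub: x = -1.

Answer: x ∈ {-1}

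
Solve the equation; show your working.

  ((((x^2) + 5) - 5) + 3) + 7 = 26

Step 1. [((((x^2) + 5) - 5) + 3) + 7 = 26] subtract 7: x sits inside (… + 7) ⇒ sub: (((x^2) + 5) - 5) + 3 = 19.
Step 2. [(((x^2) + 5) - 5) + 3 = 19] +3 is outermost — subtract 3 both sides, so sub: ((x^2) + 5) - 5 = 16.
Step 3. [((x^2) + 5) - 5 = 16] -5 is outermost — add 5 both sides ⇒ sub: (x^2) + 5 = 21.
Step 4. [(x^2) + 5 = 21] the outer +5 inverts by subtracting 5. So sub: x^2 = 16.
Step 5. [x^2 = 16] √ both sides: 16 ≥ 0 gives two branches. So sqrt: x = 4 or -4.

Answer: x ∈ {-4, 4}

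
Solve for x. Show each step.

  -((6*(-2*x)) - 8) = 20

Step 1. [-((6*(-2*x)) - 8) = 20] leading − — multiply by −1, so neg: (6*(-2*x)) - 8 = -20.
Step 2. [(6*(-2*x)) - 8 = -20] the outer -8 inverts by adding 8 ⇒ sub: 6*(-2*x) = -12.
Step 3. [6*(-2*x) = -12] LHS = 6·(…); ÷6 both sides. So div: -2*x = -2.
Step 4. [-2*x = -2] divide by the outer -2 ⇒ div: x = 1.

Answer: x ∈ {1}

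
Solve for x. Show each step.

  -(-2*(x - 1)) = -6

Step 1. [-(-2*(x - 1)) = -6] leading − — multiply by −1 ⇒ neg: -2*(x - 1) = 6.
Step 2. [-2*(x - 1) = 6] LHS = -2·(…); ÷-2 both sides. So div: x - 1 = -3.
Step 3. [x - 1 = -3] -1 is outermost — add 1 both sides, so sub: x = -2.

Answer: x ∈ {-2}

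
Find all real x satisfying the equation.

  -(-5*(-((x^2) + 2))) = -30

Step 1. [-(-5*(-((x^2) + 2))) = -30] LHS negated; negate both sides, so neg: -5*(-((x^2) + 2)) = 30.
Step 2. [-5*(-((x^2) + 2)) = 30] -5 out front; divide by -5, so div: -((x^2) + 2) = -6.
Step 3. [-((x^2) + 2) = -6] leading − — multiply by −1, so neg: (x^2) + 2 = 6.
Step 4. [(x^2) + 2 = 6] the outer +2 inverts by subtracting 2. So sub: x^2 = 4.
Step 5. [x^2 = 4] √ both sides: 4 ≥ 0 gives two branches, so sqrt: x = 2 or -2.

Answer: x ∈ {-2, 2}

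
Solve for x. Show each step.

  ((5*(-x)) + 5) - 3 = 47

Step 1. [((5*(-x)) + 5) - 3 = 47] -3 is outermost — add 3 both sides, so sub: (5*(-x)) + 5 = 50.
Step 2. [(5*(-x)) + 5 = 50] the outer +5 inverts by subtracting 5. So sub: 5*(-x) = 45.
Step 3. [5*(-x) = 45] leading coefficient 5: divide by 5. So div: -x = 9.
Step 4. [-x = 9] leading − — multiply by −1. So neg: x = -9.

Answer: x ∈ {-9}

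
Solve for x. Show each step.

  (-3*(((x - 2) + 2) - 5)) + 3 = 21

Step 1. [(-3*(((x - 2) + 2) - 5)) + 3 = 21] -3 divides every term; factor it out. So factor: (((x - 2) + 2) - 5) - 1 = -7.
Step 2. [(((x - 2) + 2) - 5) - 1 = -7] add 1: x sits inside (… - 1) ⇒ sub: ((x - 2) + 2) - 5 = -6.
Step 3. [((x - 2) + 2) - 5 = -6] add 5: x sits inside (… - 5). So sub: (x - 2) + 2 = -1.
Step 4. [(x - 2) + 2 = -1] the outer +2 inverts by subtracting 2, so sub: x - 2 = -3.
Step 5. [x - 2 = -3] the outer -2 inverts by adding 2 ⇒ sub: x = -1.

Answer: x ∈ {-1}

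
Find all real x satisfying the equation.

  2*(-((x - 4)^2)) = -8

Step 1. [2*(-((x - 4)^2)) = -8] divide by the outer 2, so div: -((x - 4)^2) = -4.
Step 2. [-((x - 4)^2) = -4] leading − — multiply by −1 ⇒ neg: (x - 4)^2 = 4.
Step 3. [(x - 4)^2 = 4] 4 ≥ 0, LHS is (·)² — take ±√, so sqrt: x - 4 = 2 or -2.
Step 4. [x - 4 = 2 or -2] 4 comes off first (add 4). So sub: x = 6 or 2.

Answer: x ∈ {2, 6}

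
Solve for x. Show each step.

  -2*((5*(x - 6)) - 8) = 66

Step 1. [-2*((5*(x - 6)) - 8) = 66] -2·(inner) — divide through by -2 ⇒ div: (5*(x - 6)) - 8 = -33.
Step 2. [(5*(x - 6)) - 8 = -33] peel the -8: add 8 from each side. So sub: 5*(x - 6) = -25.
Step 3. [5*(x - 6) = -25] leading coefficient 5: divide by 5, so div: x - 6 = -5.
Step 4. [x - 6 = -5] peel the -6: add 6 from each side ⇒ sub: x = 1.

Answer: x ∈ {1}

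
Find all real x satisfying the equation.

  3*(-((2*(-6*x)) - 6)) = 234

Step 1. [3*(-((2*(-6*x)) - 6)) = 234] LHS = 3·(…); ÷3 both sides, so div: -((2*(-6*x)) - 6) = 78.
Step 2. [-((2*(-6*x)) - 6) = 78] LHS negated; negate both sides ⇒ neg: (2*(-6*x)) - 6 = -78.
Step 3. [(2*(-6*x)) - 6 = -78] 6 comes off first (add 6). So sub: 2*(-6*x) = -72.
Step 4. [2*(-6*x) = -72] leading coefficient 2: divide by 2. So div: -6*x = -36.
Step 5. [-6*x = -36] divide by the outer -6. So div: x = 6.

Answer: x ∈ {6}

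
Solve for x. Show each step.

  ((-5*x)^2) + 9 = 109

Step 1. [((-5*x)^2) + 9 = 109] peel the +9: subtract 9 from each side. So sub: (-5*x)^2 = 100.
Step 2. [(-5*x)^2 = 100] LHS squared, RHS 100 ≥ 0: apply √ (±). So sqrt: -5*x = 10 or -10.
Step 3. [-5*x = 10 or -10] divide by the outer -5. So div: x = -2 or 2.

Answer: x ∈ {-2, 2}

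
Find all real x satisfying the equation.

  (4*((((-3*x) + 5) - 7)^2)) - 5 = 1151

Step 1. [(4*((((-3*x) + 5) - 7)^2)) - 5 = 1151] add 5: x sits inside (… - 5) ⇒ sub: 4*((((-3*x) + 5) - 7)^2) = 1156.
Step 2. [4*((((-3*x) + 5) - 7)^2) = 1156] LHS = 4·(…); ÷4 both sides, so div: (((-3*x) + 5) - 7)^2 = 289.
Step 3. [(((-3*x) + 5) - 7)^2 = 289] 289 ≥ 0, LHS is (·)² — take ±√, so sqrt: ((-3*x) + 5) - 7 = 17 or -17.
Step 4. [((-3*x) + 5) - 7 = 17 or -17] add 7: x sits inside (… - 7), so sub: (-3*x) + 5 = 24 or -10.
Step 5. [(-3*x) + 5 = 24 or -10] subtract 5: x sits inside (… + 5). So sub: -3*x = 19 or -15.
Step 6. [-3*x = 19 or -15] -3·(inner) — divide through by -3 ⇒ div: x = -19/3 or 5.

Answer: x ∈ {-19/3, 5}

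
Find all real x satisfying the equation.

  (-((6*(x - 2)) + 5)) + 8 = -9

Step 1. [(-((6*(x - 2)) + 5)) + 8 = -9] the outer +8 inverts by subtracting 8. So sub: -((6*(x - 2)) + 5) = -17.
Step 2. [-((6*(x - 2)) + 5) = -17] flip signs both sides. So neg: (6*(x - 2)) + 5 = 17.
Step 3. [(6*(x - 2)) + 5 = 17] the outer +5 inverts by subtracting 5, so sub: 6*(x - 2) = 12.
Step 4. [6*(x - 2) = 12] 6 out front; divide by 6. So div: x - 2 = 2.
Step 5. [x - 2 = 2] -2 is outermost — add 2 both sides. So sub: x = 4.

Answer: x ∈ {4}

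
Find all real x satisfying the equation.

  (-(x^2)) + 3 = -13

Step 1. [(-(x^2)) + 3 = -13] subtract 3: x sits inside (… + 3) ⇒ sub: -(x^2) = -16.
Step 2. [-(x^2) = -16] flip signs both sides, so neg: x^2 = 16.
Step 3. [x^2 = 16] √ both sides: 16 ≥ 0 gives two branches, so sqrt: x = 4 or -4.

Answer: x ∈ {-4, 4}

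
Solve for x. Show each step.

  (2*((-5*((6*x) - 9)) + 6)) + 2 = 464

Step 1. [(2*((-5*((6*x) - 9)) + 6)) + 2 = 464] 2 comes off first (subtract 2) ⇒ sub: 2*((-5*((6*x) - 9)) + 6) = 462.
Step 2. [2*((-5*((6*x) - 9)) + 6) = 462] LHS = 2·(…); ÷2 both sides, so div: (-5*((6*x) - 9)) + 6 = 231.
Step 3. [(-5*((6*x) - 9)) + 6 = 231] peel the +6: subtract 6 from each side ⇒ sub: -5*((6*x) - 9) = 225.
Step 4. [-5*((6*x) - 9) = 225] LHS = -5·(…); ÷-5 both sides, so div: (6*x) - 9 = -45.
Step 5. [(6*x) - 9 = -45] the outer -9 inverts by adding 9, so sub: 6*x = -36.
Step 6. [6*x = -36] leading coefficient 6: divide by 6. So div: x = -6.

Answer: x ∈ {-6}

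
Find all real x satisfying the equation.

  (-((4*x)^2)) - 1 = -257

Step 1. [(-((4*x)^2)) - 1 = -257] peel the -1: add 1 from each side ⇒ sub: -((4*x)^2) = -256.
Step 2. [-((4*x)^2) = -256] LHS negated; negate both sides. So neg: (4*x)^2 = 256.
Step 3. [(4*x)^2 = 256] √ both sides: 256 ≥ 0 gives two branches. So sqrt: 4*x = 16 or -16.
Step 4. [4*x = 16 or -16] 4 out front; divide by 4 ⇒ div: x = 4 or -4.

Answer: x ∈ {-4, 4}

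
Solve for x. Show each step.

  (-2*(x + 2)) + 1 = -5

Step 1. [(-2*(x + 2)) + 1 = -5] +1 is outermost — subtract 1 both sides. So sub: -2*(x + 2) = -6.
Step 2. [-2*(x + 2) = -6] -2 out front; divide by -2 ⇒ div: x + 2 = 3.
Step 3. [x + 2 = 3] the outer +2 inverts by subtracting 2, so sub: x = 1.

Answer: x ∈ {1}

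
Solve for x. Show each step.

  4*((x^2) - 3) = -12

Step 1. [4*((x^2) - 3) = -12] 4 out front; divide by 4, so div: (x^2) - 3 = -3.
Step 2. [(x^2) - 3 = -3] 3 comes off first (add 3), so sub: x^2 = 0.
Step 3. [x^2 = 0] LHS squared, RHS 0 ≥ 0: apply √ (±). So sqrt: x = 0.

Answer: x ∈ {0}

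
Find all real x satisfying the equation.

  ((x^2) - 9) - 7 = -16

Step 1. [((x^2) - 9) - 7 = -16] 7 comes off first (add 7), so sub: (x^2) - 9 = -9.
Step 2. [(x^2) - 9 = -9] 9 comes off first (add 9), so sub: x^2 = 0.
Step 3. [x^2 = 0] LHS squared, RHS 0 ≥ 0: apply √ (±) ⇒ sqrt: x = 0.

Answer: x ∈ {0}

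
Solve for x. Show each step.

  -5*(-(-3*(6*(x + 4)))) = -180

Step 1. [-5*(-(-3*(6*(x + 4)))) = -180] LHS = -5·(…); ÷-5 both sides. So div: -(-3*(6*(x + 4))) = 36.
Step 2. [-(-3*(6*(x + 4))) = 36] flip signs both sides. So neg: -3*(6*(x + 4)) = -36.
Step 3. [-3*(6*(x + 4)) = -36] -3·(inner) — divide through by -3. So div: 6*(x + 4) = 12.
Step 4. [6*(x + 4) = 12] 6·(inner) — divide through by 6, so div: x + 4 = 2.
Step 5. [x + 4 = 2] 4 comes off first (subtract 4) ⇒ sub: x = -2.

Answer: x ∈ {-2}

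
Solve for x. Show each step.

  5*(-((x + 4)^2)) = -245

Step 1. [5*(-((x + 4)^2)) = -245] leading coefficient 5: divide by 5. So div: -((x + 4)^2) = -49.
Step 2. [-((x + 4)^2) = -49] flip signs both sides, so neg: (x + 4)^2 = 49.
Step 3. [(x + 4)^2 = 49] 49 ≥ 0, LHS is (·)² — take ±√, so sqrt: x + 4 = 7 or -7.
Step 4. [x + 4 = 7 or -7] subtract 4: x sits inside (… + 4) ⇒ sub: x = 3 or -11.

Answer: x ∈ {-11, 3}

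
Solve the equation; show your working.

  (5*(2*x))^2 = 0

Step 1. [(5*(2*x))^2 = 0] LHS squared, RHS 0 ≥ 0: apply √ (±) ⇒ sqrt: 5*(2*x) = 0.
Step 2. [5*(2*x) = 0] leading coefficient 5: divide by 5. So div: 2*x = 0.
Step 3. [2*x = 0] LHS = 2·(…); ÷2 both sides ⇒ div: x = 0.

Answer: x ∈ {0}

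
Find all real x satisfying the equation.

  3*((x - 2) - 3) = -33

Step 1. [3*((x - 2) - 3) = -33] divide by the outer 3. So div: (x - 2) - 3 = -11.
Step 2. [(x - 2) - 3 = -11] the outer -3 inverts by adding 3, so sub: x - 2 = -8.
Step 3. [x - 2 = -8] the outer -2 inverts by adding 2, so sub: x = -6.

Answer: x ∈ {-6}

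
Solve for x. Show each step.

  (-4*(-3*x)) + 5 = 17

Step 1. [(-4*(-3*x)) + 5 = 17] +5 is outermost — subtract 5 both sides ⇒ sub: -4*(-3*x) = 12.
Step 2. [-4*(-3*x) = 12] -4·(inner) — divide through by -4, so div: -3*x = -3.
Step 3. [-3*x = -3] LHS = -3·(…); ÷-3 both sides ⇒ div: x = 1.

Answer: x ∈ {1}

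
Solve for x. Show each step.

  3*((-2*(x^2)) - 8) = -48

Step 1. [3*((-2*(x^2)) - 8) = -48] divide by the outer 3 ⇒ div: (-2*(x^2)) - 8 = -16.
Step 2. [(-2*(x^2)) - 8 = -16] common factor -2 (LHS and -16) — divide through ⇒ factor: (x^2) + 4 = 8.
Step 3. [(x^2) + 4 = 8] peel the +4: subtract 4 from each side. So sub: x^2 = 4.
Step 4. [x^2 = 4] √ both sides: 4 ≥ 0 gives two branches. So sqrt: x = 2 or -2.

Answer: x ∈ {-2, 2}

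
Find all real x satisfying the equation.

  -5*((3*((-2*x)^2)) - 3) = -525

Step 1. [-5*((3*((-2*x)^2)) - 3) = -525] -5 out front; divide by -5 ⇒ div: (3*((-2*x)^2)) - 3 = 105.
Step 2. [(3*((-2*x)^2)) - 3 = 105] add 3: x sits inside (… - 3). So sub: 3*((-2*x)^2) = 108.
Step 3. [3*((-2*x)^2) = 108] LHS = 3·(…); ÷3 both sides ⇒ div: (-2*x)^2 = 36.
Step 4. [(-2*x)^2 = 36] √ both sides: 36 ≥ 0 gives two branches ⇒ sqrt: -2*x = 6 or -6.
Step 5. [-2*x = 6 or -6] leading coefficient -2: divide by -2 ⇒ div: x = -3 or 3.

Answer: x ∈ {-3, 3}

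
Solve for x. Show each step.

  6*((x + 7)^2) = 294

Step 1. [6*((x + 7)^2) = 294] leading coefficient 6: divide by 6, so div: (x + 7)^2 = 49.
Step 2. [(x + 7)^2 = 49] 49 ≥ 0, LHS is (·)² — take ±√. So sqrt: x + 7 = 7 or -7.
Step 3. [x + 7 = 7 or -7] +7 is outermost — subtract 7 both sides ⇒ sub: x = 0 or -14.

Answer: x ∈ {-14, 0}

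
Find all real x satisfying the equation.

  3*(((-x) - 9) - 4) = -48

Step 1. [3*(((-x) - 9) - 4) = -48] 3 out front; divide by 3. So div: ((-x) - 9) - 4 = -16.
Step 2. [((-x) - 9) - 4 = -16] -4 is outermost — add 4 both sides, so sub: (-x) - 9 = -12.
Step 3. [(-x) - 9 = -12] peel the -9: add 9 from each side ⇒ sub: -x = -3.
Step 4. [-x = -3] leading − — multiply by −1 ⇒ neg: x = 3.

Answer: x ∈ {3}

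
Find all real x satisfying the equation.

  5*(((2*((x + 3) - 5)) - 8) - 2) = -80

Step 1. [5*(((2*((x + 3) - 5)) - 8) - 2) = -80] divide by the outer 5 ⇒ div: ((2*((x + 3) - 5)) - 8) - 2 = -16.
Step 2. [((2*((x + 3) - 5)) - 8) - 2 = -16] add 2: x sits inside (… - 2). So sub: (2*((x + 3) - 5)) - 8 = -14.
Step 3. [(2*((x + 3) - 5)) - 8 = -14] common factor 2 (LHS and -14) — divide through. So factor: ((x + 3) - 5) - 4 = -7.
Step 4. [((x + 3) - 5) - 4 = -7] peel the -4: add 4 from each side, so sub: (x + 3) - 5 = -3.
Step 5. [(x + 3) - 5 = -3] peel the -5: add 5 from each side, so sub: x + 3 = 2.
Step 6. [x + 3 = 2] 3 comes off first (subtract 3). So sub: x = -1.

Answer: x ∈ {-1}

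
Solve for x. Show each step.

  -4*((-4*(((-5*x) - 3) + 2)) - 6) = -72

Step 1. [-4*((-4*(((-5*x) - 3) + 2)) - 6) = -72] -4 out front; divide by -4. So div: (-4*(((-5*x) - 3) + 2)) - 6 = 18.
Step 2. [(-4*(((-5*x) - 3) + 2)) - 6 = 18] -6 is outermost — add 6 both sides. So sub: -4*(((-5*x) - 3) + 2) = 24.
Step 3. [-4*(((-5*x) - 3) + 2) = 24] -4·(inner) — divide through by -4, so div: ((-5*x) - 3) + 2 = -6.
Step 4. [((-5*x) - 3) + 2 = -6] subtract 2: x sits inside (… + 2). So sub: (-5*x) - 3 = -8.
Step 5. [(-5*x) - 3 = -8] the outer -3 inverts by adding 3, so sub: -5*x = -5.
Step 6. [-5*x = -5] -5·(inner) — divide through by -5. So div: x = 1.

Answer: x ∈ {1}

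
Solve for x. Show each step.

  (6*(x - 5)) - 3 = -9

Step 1. [(6*(x - 5)) - 3 = -9] 3 comes off first (add 3), so sub: 6*(x - 5) = -6.
Step 2. [6*(x - 5) = -6] 6·(inner) — divide through by 6 ⇒ div: x - 5 = -1.
Step 3. [x - 5 = -1] peel the -5: add 5 from each side. So sub: x = 4.

Answer: x ∈ {4}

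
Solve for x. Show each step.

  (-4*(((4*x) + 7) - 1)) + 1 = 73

Step 1. [(-4*(((4*x) + 7) - 1)) + 1 = 73] 1 comes off first (subtract 1). So sub: -4*(((4*x) + 7) - 1) = 72.
Step 2. [-4*(((4*x) + 7) - 1) = 72] LHS = -4·(…); ÷-4 both sides. So div: ((4*x) + 7) - 1 = -18.
Step 3. [((4*x) + 7) - 1 = -18] peel the -1: add 1 from each side. So sub: (4*x) + 7 = -17.
Step 4. [(4*x) + 7 = -17] 7 comes off first (subtract 7), so sub: 4*x = -24.
Step 5. [4*x = -24] 4 out front; divide by 4, so div: x = -6.

Answer: x ∈ {-6}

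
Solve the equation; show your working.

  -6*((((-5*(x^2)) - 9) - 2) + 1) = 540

Step 1. [-6*((((-5*(x^2)) - 9) - 2) + 1) = 540] -6·(inner) — divide through by -6 ⇒ div: (((-5*(x^2)) - 9) - 2) + 1 = -90.
Step 2. [(((-5*(x^2)) - 9) - 2) + 1 = -90] subtract 1: x sits inside (… + 1), so sub: ((-5*(x^2)) - 9) - 2 = -91.
Step 3. [((-5*(x^2)) - 9) - 2 = -91] peel the -2: add 2 from each side. So sub: (-5*(x^2)) - 9 = -89.
Step 4. [(-5*(x^2)) - 9 = -89] the outer -9 inverts by adding 9. So sub: -5*(x^2) = -80.
Step 5. [-5*(x^2) = -80] -5 out front; divide by -5. So div: x^2 = 16.
Step 6. [x^2 = 16] √ both sides: 16 ≥ 0 gives two branches. So sqrt: x = 4 or -4.

Answer: x ∈ {-4, 4}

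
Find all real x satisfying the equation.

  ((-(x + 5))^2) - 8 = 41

Step 1. [((-(x + 5))^2) - 8 = 41] peel the -8: add 8 from each side, so sub: (-(x + 5))^2 = 49.
Step 2. [(-(x + 5))^2 = 49] 49 ≥ 0, LHS is (·)² — take ±√. So sqrt: -(x + 5) = 7 or -7.
Step 3. [-(x + 5) = 7 or -7] flip signs both sides. So neg: x + 5 = -7 or 7.
Step 4. [x + 5 = -7 or 7] peel the +5: subtract 5 from each side ⇒ sub: x = -12 or 2.

Answer: x ∈ {-12, 2}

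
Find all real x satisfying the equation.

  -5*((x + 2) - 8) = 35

Step 1. [-5*((x + 2) - 8) = 35] divide by the outer -5, so div: (x + 2) - 8 = -7.
Step 2. [(x + 2) - 8 = -7] the outer -8 inverts by adding 8 ⇒ sub: x + 2 = 1.
Step 3. [x + 2 = 1] +2 is outermost — subtract 2 both sides. So sub: x = -1.

Answer: x ∈ {-1}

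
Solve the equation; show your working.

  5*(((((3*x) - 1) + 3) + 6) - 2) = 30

Step 1. [5*(((((3*x) - 1) + 3) + 6) - 2) = 30] 5 out front; divide by 5, so div: ((((3*x) - 1) + 3) + 6) - 2 = 6.
Step 2. [((((3*x) - 1) + 3) + 6) - 2 = 6] -2 is outermost — add 2 both sides ⇒ sub: (((3*x) - 1) + 3) + 6 = 8.
Step 3. [(((3*x) - 1) + 3) + 6 = 8] +6 is outermost — subtract 6 both sides. So sub: ((3*x) - 1) + 3 = 2.
Step 4. [((3*x) - 1) + 3 = 2] peel the +3: subtract 3 from each side. So sub: (3*x) - 1 = -1.
Step 5. [(3*x) - 1 = -1] 1 comes off first (add 1) ⇒ sub: 3*x = 0.
Step 6. [3*x = 0] 3 out front; divide by 3, so div: x = 0.

Answer: x ∈ {0}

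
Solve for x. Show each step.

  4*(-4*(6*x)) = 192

Step 1. [4*(-4*(6*x)) = 192] 4 out front; divide by 4. So div: -4*(6*x) = 48.
Step 2. [-4*(6*x) = 48] divide by the outer -4, so div: 6*x = -12.
Step 3. [6*x = -12] 6·(inner) — divide through by 6, so div: x = -2.

Answer: x ∈ {-2}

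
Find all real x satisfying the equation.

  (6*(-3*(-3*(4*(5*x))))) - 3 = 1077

Step 1. [(6*(-3*(-3*(4*(5*x))))) - 3 = 1077] the outer -3 inverts by adding 3. So sub: 6*(-3*(-3*(4*(5*x)))) = 1080.
Step 2. [6*(-3*(-3*(4*(5*x)))) = 1080] 6·(inner) — divide through by 6, so div: -3*(-3*(4*(5*x))) = 180.
Step 3. [-3*(-3*(4*(5*x))) = 180] leading coefficient -3: divide by -3. So div: -3*(4*(5*x)) = -60.
Step 4. [-3*(4*(5*x)) = -60] leading coefficient -3: divide by -3, so div: 4*(5*x) = 20.
Step 5. [4*(5*x) = 20] 4 out front; divide by 4, so div: 5*x = 5.
Step 6. [5*x = 5] divide by the outer 5, so div: x = 1.

Answer: x ∈ {1}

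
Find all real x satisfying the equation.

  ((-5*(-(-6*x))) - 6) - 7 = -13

Step 1. [((-5*(-(-6*x))) - 6) - 7 = -13] peel the -7: add 7 from each side, so sub: (-5*(-(-6*x))) - 6 = -6.
Step 2. [(-5*(-(-6*x))) - 6 = -6] the outer -6 inverts by adding 6, so sub: -5*(-(-6*x)) = 0.
Step 3. [-5*(-(-6*x)) = 0] divide by the outer -5, so div: -(-6*x) = 0.
Step 4. [-(-6*x) = 0] leading − — multiply by −1 ⇒ neg: -6*x = 0.
Step 5. [-6*x = 0] divide by the outer -6. So div: x = 0.

Answer: x ∈ {0}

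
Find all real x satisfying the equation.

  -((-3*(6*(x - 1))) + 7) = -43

Step 1. [-((-3*(6*(x - 1))) + 7) = -43] LHS negated; negate both sides. So neg: (-3*(6*(x - 1))) + 7 = 43.
Step 2. [(-3*(6*(x - 1))) + 7 = 43] 7 comes off first (subtract 7) ⇒ sub: -3*(6*(x - 1)) = 36.
Step 3. [-3*(6*(x - 1)) = 36] divide by the outer -3, so div: 6*(x - 1) = -12.
Step 4. [6*(x - 1) = -12] LHS = 6·(…); ÷6 both sides ⇒ div: x - 1 = -2.
Step 5. [x - 1 = -2] peel the -1: add 1 from each side, so sub: x = -1.

Answer: x ∈ {-1}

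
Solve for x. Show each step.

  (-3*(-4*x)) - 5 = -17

Step 1. [(-3*(-4*x)) - 5 = -17] 5 comes off first (add 5). So sub: -3*(-4*x) = -12.
Step 2. [-3*(-4*x) = -12] leading coefficient -3: divide by -3 ⇒ div: -4*x = 4.
Step 3. [-4*x = 4] divide by the outer -4 ⇒ div: x = -1.

Answer: x ∈ {-1}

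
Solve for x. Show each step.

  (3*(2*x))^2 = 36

Step 1. [(3*(2*x))^2 = 36] √ both sides: 36 ≥ 0 gives two branches. So sqrt: 3*(2*x) = 6 or -6.
Step 2. [3*(2*x) = 6 or -6] leading coefficient 3: divide by 3, so div: 2*x = 2 or -2.
Step 3. [2*x = 2 or -2] 2 out front; divide by 2. So div: x = 1 or -1.

Answer: x ∈ {-1, 1}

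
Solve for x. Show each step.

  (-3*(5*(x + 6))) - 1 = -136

Step 1. [(-3*(5*(x + 6))) - 1 = -136] 1 comes off first (add 1). So sub: -3*(5*(x + 6)) = -135.
Step 2. [-3*(5*(x + 6)) = -135] LHS = -3·(…); ÷-3 both sides ⇒ div: 5*(x + 6) = 45.
Step 3. [5*(x + 6) = 45] 5 out front; divide by 5 ⇒ div: x + 6 = 9.
Step 4. [x + 6 = 9] the outer +6 inverts by subtracting 6. So sub: x = 3.

Answer: x ∈ {3}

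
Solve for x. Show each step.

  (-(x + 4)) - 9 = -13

Step 1. [(-(x + 4)) - 9 = -13] -9 is outermost — add 9 both sides ⇒ sub: -(x + 4) = -4.
Step 2. [-(x + 4) = -4] flip signs both sides. So neg: x + 4 = 4.
Step 3. [x + 4 = 4] 4 comes off first (subtract 4) ⇒ sub: x = 0.

Answer: x ∈ {0}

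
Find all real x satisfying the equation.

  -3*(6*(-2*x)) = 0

Step 1. [-3*(6*(-2*x)) = 0] -3 out front; divide by -3, so div: 6*(-2*x) = 0.
Step 2. [6*(-2*x) = 0] 6 out front; divide by 6 ⇒ div: -2*x = 0.
Step 3. [-2*x = 0] -2 out front; divide by -2. So div: x = 0.

Answer: x ∈ {0}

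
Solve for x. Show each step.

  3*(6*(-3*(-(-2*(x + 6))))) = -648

Step 1. [3*(6*(-3*(-(-2*(x + 6))))) = -648] leading coefficient 3: divide by 3, so div: 6*(-3*(-(-2*(x + 6)))) = -216.
Step 2. [6*(-3*(-(-2*(x + 6)))) = -216] leading coefficient 6: divide by 6 ⇒ div: -3*(-(-2*(x + 6))) = -36.
Step 3. [-3*(-(-2*(x + 6))) = -36] leading coefficient -3: divide by -3 ⇒ div: -(-2*(x + 6)) = 12.
Step 4. [-(-2*(x + 6)) = 12] leading − — multiply by −1. So neg: -2*(x + 6) = -12.
Step 5. [-2*(x + 6) = -12] -2 out front; divide by -2, so div: x + 6 = 6.
Step 6. [x + 6 = 6] subtract 6: x sits inside (… + 6) ⇒ sub: x = 0.

Answer: x ∈ {0}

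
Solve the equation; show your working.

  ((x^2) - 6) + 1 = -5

Step 1. [((x^2) - 6) + 1 = -5] peel the +1: subtract 1 from each side, so sub: (x^2) - 6 = -6.
Step 2. [(x^2) - 6 = -6] -6 is outermost — add 6 both sides ⇒ sub: x^2 = 0.
Step 3. [x^2 = 0] LHS squared, RHS 0 ≥ 0: apply √ (±), so sqrt: x = 0.

Answer: x ∈ {0}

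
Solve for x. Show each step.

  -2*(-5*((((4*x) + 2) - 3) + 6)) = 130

Step 1. [-2*(-5*((((4*x) + 2) - 3) + 6)) = 130] -2·(inner) — divide through by -2, so div: -5*((((4*x) + 2) - 3) + 6) = -65.
Step 2. [-5*((((4*x) + 2) - 3) + 6) = -65] leading coefficient -5: divide by -5, so div: (((4*x) + 2) - 3) + 6 = 13.
Step 3. [(((4*x) + 2) - 3) + 6 = 13] subtract 6: x sits inside (… + 6) ⇒ sub: ((4*x) + 2) - 3 = 7.
Step 4. [((4*x) + 2) - 3 = 7] 3 comes off first (add 3). So sub: (4*x) + 2 = 10.
Step 5. [(4*x) + 2 = 10] the outer +2 inverts by subtracting 2. So sub: 4*x = 8.
Step 6. [4*x = 8] leading coefficient 4: divide by 4 ⇒ div: x = 2.

Answer: x ∈ {2}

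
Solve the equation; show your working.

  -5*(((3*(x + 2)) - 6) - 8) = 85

Step 1. [-5*(((3*(x + 2)) - 6) - 8) = 85] -5 out front; divide by -5 ⇒ div: ((3*(x + 2)) - 6) - 8 = -17.
Step 2. [((3*(x + 2)) - 6) - 8 = -17] -8 is outermost — add 8 both sides ⇒ sub: (3*(x + 2)) - 6 = -9.
Step 3. [(3*(x + 2)) - 6 = -9] 3 divides every term; factor it out, so factor: (x + 2) - 2 = -3.
Step 4. [(x + 2) - 2 = -3] 2 comes off first (add 2), so sub: x + 2 = -1.
Step 5. [x + 2 = -1] +2 is outermost — subtract 2 both sides ⇒ sub: x = -3.

Answer: x ∈ {-3}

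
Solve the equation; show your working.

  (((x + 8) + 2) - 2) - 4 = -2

Step 1. [(((x + 8) + 2) - 2) - 4 = -2] 4 comes off first (add 4) ⇒ sub: ((x + 8) + 2) - 2 = 2.
Step 2. [((x + 8) + 2) - 2 = 2] 2 comes off first (add 2). So sub: (x + 8) + 2 = 4.
Step 3. [(x + 8) + 2 = 4] 2 comes off first (subtract 2) ⇒ sub: x + 8 = 2.
Step 4. [x + 8 = 2] +8 is outermost — subtract 8 both sides. So sub: x = -6.

Answer: x ∈ {-6}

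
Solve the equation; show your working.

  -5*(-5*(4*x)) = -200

Step 1. [-5*(-5*(4*x)) = -200] -5·(inner) — divide through by -5 ⇒ div: -5*(4*x) = 40.
Step 2. [-5*(4*x) = 40] LHS = -5·(…); ÷-5 both sides ⇒ div: 4*x = -8.
Step 3. [4*x = -8] 4 out front; divide by 4. So div: x = -2.

Answer: x ∈ {-2}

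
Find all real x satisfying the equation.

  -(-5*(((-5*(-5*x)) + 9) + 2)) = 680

Step 1. [-(-5*(((-5*(-5*x)) + 9) + 2)) = 680] leading − — multiply by −1. So neg: -5*(((-5*(-5*x)) + 9) + 2) = -680.
Step 2. [-5*(((-5*(-5*x)) + 9) + 2) = -680] -5 out front; divide by -5 ⇒ div: ((-5*(-5*x)) + 9) + 2 = 136.
Step 3. [((-5*(-5*x)) + 9) + 2 = 136] 2 comes off first (subtract 2) ⇒ sub: (-5*(-5*x)) + 9 = 134.
Step 4. [(-5*(-5*x)) + 9 = 134] peel the +9: subtract 9 from each side. So sub: -5*(-5*x) = 125.
Step 5. [-5*(-5*x) = 125] -5 out front; divide by -5. So div: -5*x = -25.
Step 6. [-5*x = -25] LHS = -5·(…); ÷-5 both sides. So div: x = 5.

Answer: x ∈ {5}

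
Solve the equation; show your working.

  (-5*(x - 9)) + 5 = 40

Step 1. [(-5*(x - 9)) + 5 = 40] +5 is outermost — subtract 5 both sides. So sub: -5*(x - 9) = 35.
Step 2. [-5*(x - 9) = 35] leading coefficient -5: divide by -5 ⇒ div: x - 9 = -7.
Step 3. [x - 9 = -7] the outer -9 inverts by adding 9 ⇒ sub: x = 2.

Answer: x ∈ {2}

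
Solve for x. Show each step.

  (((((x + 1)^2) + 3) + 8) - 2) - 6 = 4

Step 1. [(((((x + 1)^2) + 3) + 8) - 2) - 6 = 4] add 6: x sits inside (… - 6) ⇒ sub: ((((x + 1)^2) + 3) + 8) - 2 = 10.
Step 2. [((((x + 1)^2) + 3) + 8) - 2 = 10] 2 comes off first (add 2). So sub: (((x + 1)^2) + 3) + 8 = 12.
Step 3. [(((x + 1)^2) + 3) + 8 = 12] subtract 8: x sits inside (… + 8), so sub: ((x + 1)^2) + 3 = 4.
Step 4. [((x + 1)^2) + 3 = 4] subtract 3: x sits inside (… + 3), so sub: (x + 1)^2 = 1.
Step 5. [(x + 1)^2 = 1] 1 ≥ 0, LHS is (·)² — take ±√, so sqrt: x + 1 = 1 or -1.
Step 6. [x + 1 = 1 or -1] subtract 1: x sits inside (… + 1) ⇒ sub: x = 0 or -2.

Answer: x ∈ {-2, 0}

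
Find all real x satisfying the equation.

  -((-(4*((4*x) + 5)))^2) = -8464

Step 1. [-((-(4*((4*x) + 5)))^2) = -8464] LHS negated; negate both sides ⇒ neg: (-(4*((4*x) + 5)))^2 = 8464.
Step 2. [(-(4*((4*x) + 5)))^2 = 8464] 8464 ≥ 0, LHS is (·)² — take ±√ ⇒ sqrt: -(4*((4*x) + 5)) = 92 or -92.
Step 3. [-(4*((4*x) + 5)) = 92 or -92] LHS negated; negate both sides, so neg: 4*((4*x) + 5) = -92 or 92.
Step 4. [4*((4*x) + 5) = -92 or 92] leading coefficient 4: divide by 4 ⇒ div: (4*x) + 5 = -23 or 23.
Step 5. [(4*x) + 5 = -23 or 23] subtract 5: x sits inside (… + 5). So sub: 4*x = -28 or 18.
Step 6. [4*x = -28 or 18] 4·(inner) — divide through by 4. So div: x = -7 or 9/2.

Answer: x ∈ {-7, 9/2}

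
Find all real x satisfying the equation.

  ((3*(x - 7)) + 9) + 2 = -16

Step 1. [((3*(x - 7)) + 9) + 2 = -16] peel the +2: subtract 2 from each side. So sub: (3*(x - 7)) + 9 = -18.
Step 2. [(3*(x - 7)) + 9 = -18] +9 is outermost — subtract 9 both sides. So sub: 3*(x - 7) = -27.
Step 3. [3*(x - 7) = -27] divide by the outer 3, so div: x - 7 = -9.
Step 4. [x - 7 = -9] -7 is outermost — add 7 both sides. So sub: x = -2.

Answer: x ∈ {-2}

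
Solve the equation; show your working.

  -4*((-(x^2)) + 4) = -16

Step 1. [-4*((-(x^2)) + 4) = -16] -4 out front; divide by -4, so div: (-(x^2)) + 4 = 4.
Step 2. [(-(x^2)) + 4 = 4] +4 is outermost — subtract 4 both sides ⇒ sub: -(x^2) = 0.
Step 3. [-(x^2) = 0] flip signs both sides. So neg: x^2 = 0.
Step 4. [x^2 = 0] LHS squared, RHS 0 ≥ 0: apply √ (±) ⇒ sqrt: x = 0.

Answer: x ∈ {0}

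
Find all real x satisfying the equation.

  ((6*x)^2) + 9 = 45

Step 1. [((6*x)^2) + 9 = 45] +9 is outermost — subtract 9 both sides. So sub: (6*x)^2 = 36.
Step 2. [(6*x)^2 = 36] √ both sides: 36 ≥ 0 gives two branches ⇒ sqrt: 6*x = 6 or -6.
Step 3. [6*x = 6 or -6] LHS = 6·(…); ÷6 both sides, so div: x = 1 or -1.

Answer: x ∈ {-1, 1}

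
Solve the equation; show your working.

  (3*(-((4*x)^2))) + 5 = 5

Step 1. [(3*(-((4*x)^2))) + 5 = 5] the outer +5 inverts by subtracting 5. So sub: 3*(-((4*x)^2)) = 0.
Step 2. [3*(-((4*x)^2)) = 0] divide by the outer 3 ⇒ div: -((4*x)^2) = 0.
Step 3. [-((4*x)^2) = 0] LHS negated; negate both sides. So neg: (4*x)^2 = 0.
Step 4. [(4*x)^2 = 0] LHS squared, RHS 0 ≥ 0: apply √ (±), so sqrt: 4*x = 0.
Step 5. [4*x = 0] 4 out front; divide by 4. So div: x = 0.

Answer: x ∈ {0}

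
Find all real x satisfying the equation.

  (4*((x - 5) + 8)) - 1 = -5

Step 1. [(4*((x - 5) + 8)) - 1 = -5] the outer -1 inverts by adding 1, so sub: 4*((x - 5) + 8) = -4.
Step 2. [4*((x - 5) + 8) = -4] 4 out front; divide by 4. So div: (x - 5) + 8 = -1.
Step 3. [(x - 5) + 8 = -1] +8 is outermost — subtract 8 both sides, so sub: x - 5 = -9.
Step 4. [x - 5 = -9] peel the -5: add 5 from each side. So sub: x = -4.

Answer: x ∈ {-4}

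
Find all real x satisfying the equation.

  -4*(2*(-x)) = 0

Step 1. [-4*(2*(-x)) = 0] divide by the outer -4 ⇒ div: 2*(-x) = 0.
Step 2. [2*(-x) = 0] divide by the outer 2, so div: -x = 0.
Step 3. [-x = 0] leading − — multiply by −1 ⇒ neg: x = 0.

Answer: x ∈ {0}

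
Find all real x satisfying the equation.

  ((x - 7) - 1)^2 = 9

Step 1. [((x - 7) - 1)^2 = 9] 9 ≥ 0, LHS is (·)² — take ±√ ⇒ sqrt: (x - 7) - 1 = 3 or -3.
Step 2. [(x - 7) - 1 = 3 or -3] add 1: x sits inside (… - 1). So sub: x - 7 = 4 or -2.
Step 3. [x - 7 = 4 or -2] 7 comes off first (add 7). So sub: x = 11 or 5.

Answer: x ∈ {5, 11}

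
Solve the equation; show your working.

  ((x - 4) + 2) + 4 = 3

Step 1. [((x - 4) + 2) + 4 = 3] the outer +4 inverts by subtracting 4 ⇒ sub: (x - 4) + 2 = -1.
Step 2. [(x - 4) + 2 = -1] 2 comes off first (subtract 2). So sub: x - 4 = -3.
Step 3. [x - 4 = -3] add 4: x sits inside (… - 4) ⇒ sub: x = 1.

Answer: x ∈ {1}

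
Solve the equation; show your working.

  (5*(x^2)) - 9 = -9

Step 1. [(5*(x^2)) - 9 = -9] add 9: x sits inside (… - 9), so sub: 5*(x^2) = 0.
Step 2. [5*(x^2) = 0] divide by the outer 5 ⇒ div: x^2 = 0.
Step 3. [x^2 = 0] LHS squared, RHS 0 ≥ 0: apply √ (±). So sqrt: x = 0.

Answer: x ∈ {0}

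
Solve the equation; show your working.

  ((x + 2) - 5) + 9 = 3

Step 1. [((x + 2) - 5) + 9 = 3] +9 is outermost — subtract 9 both sides, so sub: (x + 2) - 5 = -6.
Step 2. [(x + 2) - 5 = -6] 5 comes off first (add 5). So sub: x + 2 = -1.
Step 3. [x + 2 = -1] +2 is outermost — subtract 2 both sides, so sub: x = -3.

Answer: x ∈ {-3}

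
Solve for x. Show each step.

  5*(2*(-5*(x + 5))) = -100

Step 1. [5*(2*(-5*(x + 5))) = -100] divide by the outer 5. So div: 2*(-5*(x + 5)) = -20.
Step 2. [2*(-5*(x + 5)) = -20] divide by the outer 2 ⇒ div: -5*(x + 5) = -10.
Step 3. [-5*(x + 5) = -10] divide by the outer -5 ⇒ div: x + 5 = 2.
Step 4. [x + 5 = 2] subtract 5: x sits inside (… + 5), so sub: x = -3.

Answer: x ∈ {-3}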